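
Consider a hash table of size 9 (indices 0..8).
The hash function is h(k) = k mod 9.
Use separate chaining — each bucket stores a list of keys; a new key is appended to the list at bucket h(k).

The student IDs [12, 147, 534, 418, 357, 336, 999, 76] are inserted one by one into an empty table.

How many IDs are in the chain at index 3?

4

12 → bucket 3
147 → bucket 3 (collision)
534 → bucket 3 (collision)
418 → bucket 4
357 → bucket 6
336 → bucket 3 (collision)
999 → bucket 0
76 → bucket 4 (collision)
Final buckets:
0: 999
1: _
2: _
3: 12 -> 147 -> 534 -> 336
4: 418 -> 76
5: _
6: 357
7: _
8: _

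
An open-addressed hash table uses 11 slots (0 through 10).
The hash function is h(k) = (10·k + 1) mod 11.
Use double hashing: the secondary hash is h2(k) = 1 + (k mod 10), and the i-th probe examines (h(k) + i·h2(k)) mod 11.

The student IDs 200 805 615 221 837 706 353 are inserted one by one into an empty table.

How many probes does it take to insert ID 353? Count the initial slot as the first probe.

2

Insert 200: h=10, slot 10 empty => index 10.
Insert 805: h=10, h2=6, slot 10 occupied => index 5.
Insert 615: h=2, slot 2 empty => index 2.
Insert 221: h=0, slot 0 empty => index 0.
Insert 837: h=0, h2=8, slot 0 occupied => index 8.
Insert 706: h=10, h2=7, slot 10 occupied => index 6.
Insert 353: h=0, h2=4, slot 0 occupied => index 4.
Table: [221, -, 615, -, 353, 805, 706, -, 837, -, 200]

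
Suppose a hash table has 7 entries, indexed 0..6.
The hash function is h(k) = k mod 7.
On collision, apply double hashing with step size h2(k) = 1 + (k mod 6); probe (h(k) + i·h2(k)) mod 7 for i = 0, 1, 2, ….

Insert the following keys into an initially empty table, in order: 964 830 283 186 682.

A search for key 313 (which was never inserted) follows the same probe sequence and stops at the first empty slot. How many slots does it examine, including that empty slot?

2

964: h=5 -> slot 5
830: h=4 -> slot 4
283: h=3 -> slot 3
186: h=4, h2=1, probe 4,5,6 -> slot 6
682: h=3, h2=5, probe 3,1 -> slot 1
Table: [_, 682, _, 283, 830, 964, 186]
Lookup 313: h=5, h2=2, probe 5,0 → slot 0 empty, not found.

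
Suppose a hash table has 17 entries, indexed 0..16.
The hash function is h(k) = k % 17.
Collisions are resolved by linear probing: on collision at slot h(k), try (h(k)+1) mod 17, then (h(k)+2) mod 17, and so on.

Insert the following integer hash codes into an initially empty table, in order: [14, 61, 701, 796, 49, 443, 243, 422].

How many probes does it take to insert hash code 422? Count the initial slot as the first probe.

4

14: h=14 → slot 14
61: h=10 → slot 10
701: h=4 → slot 4
796: h=14, probe 14,15 → slot 15
49: h=15, probe 15,16 → slot 16
443: h=1 → slot 1
243: h=5 → slot 5
422: h=14, probe 14,15,16,0 → slot 0
Table: [422, 443, _, _, 701, 243, _, _, _, _, 61, _, _, _, 14, 796, 49]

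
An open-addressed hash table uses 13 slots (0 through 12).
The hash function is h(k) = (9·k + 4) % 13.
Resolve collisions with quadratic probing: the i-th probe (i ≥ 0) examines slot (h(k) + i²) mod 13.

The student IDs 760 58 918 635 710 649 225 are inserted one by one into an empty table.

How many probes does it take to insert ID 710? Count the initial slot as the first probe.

Insert 760: h=6, slot 6 empty => index 6.
Insert 58: h=6, slot 6 occupied => index 7.
Insert 918: h=11, slot 11 empty => index 11.
Insert 635: h=12, slot 12 empty => index 12.
Insert 710: h=11, slots 11,12 occupied => index 2.
Insert 649: h=8, slot 8 empty => index 8.
Insert 225: h=1, slot 1 empty => index 1.
Table: [∅, 225, 710, ∅, ∅, ∅, 760, 58, 649, ∅, ∅, 918, 635]

3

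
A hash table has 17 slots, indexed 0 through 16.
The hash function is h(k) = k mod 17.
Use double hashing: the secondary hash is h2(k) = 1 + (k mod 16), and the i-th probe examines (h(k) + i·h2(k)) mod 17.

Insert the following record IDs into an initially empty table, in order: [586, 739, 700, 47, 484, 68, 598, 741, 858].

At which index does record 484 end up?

1

Insert 586: h=8, slot 8 empty → index 8.
Insert 739: h=8, h2=4, slot 8 occupied → index 12.
Insert 700: h=3, slot 3 empty → index 3.
Insert 47: h=13, slot 13 empty → index 13.
Insert 484: h=8, h2=5, slots 8,13 occupied → index 1.
Insert 68: h=0, slot 0 empty → index 0.
Insert 598: h=3, h2=7, slot 3 occupied → index 10.
Insert 741: h=10, h2=6, slot 10 occupied → index 16.
Insert 858: h=8, h2=11, slot 8 occupied → index 2.
Table: [68, 484, 858, 700, ∅, ∅, ∅, ∅, 586, ∅, 598, ∅, 739, 47, ∅, ∅, 741]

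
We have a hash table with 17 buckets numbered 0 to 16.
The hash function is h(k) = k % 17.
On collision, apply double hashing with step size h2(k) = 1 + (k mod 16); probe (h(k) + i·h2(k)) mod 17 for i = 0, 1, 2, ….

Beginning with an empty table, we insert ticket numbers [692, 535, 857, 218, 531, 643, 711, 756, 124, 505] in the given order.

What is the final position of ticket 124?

692 hashes to 12; slot 12 is free -> place at 12.
535 hashes to 8; slot 8 is free -> place at 8.
857 hashes to 7; slot 7 is free -> place at 7.
218 hashes to 14; slot 14 is free -> place at 14.
531 hashes to 4; slot 4 is free -> place at 4.
643 hashes to 14, h2=4; 14 taken -> place at 1.
711 hashes to 14, h2=8; 14 taken -> place at 5.
756 hashes to 8, h2=5; 8 taken -> place at 13.
124 hashes to 5, h2=13; 5,1,14 taken -> place at 10.
505 hashes to 12, h2=10; 12,5 taken -> place at 15.
Table: [_, 643, _, _, 531, 711, _, 857, 535, _, 124, _, 692, 756, 218, 505, _]

10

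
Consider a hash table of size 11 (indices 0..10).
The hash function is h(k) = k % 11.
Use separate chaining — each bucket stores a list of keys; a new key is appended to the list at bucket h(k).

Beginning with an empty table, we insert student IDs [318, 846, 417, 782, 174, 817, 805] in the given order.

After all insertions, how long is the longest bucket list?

318 -> bucket 10
846 -> bucket 10 (collision)
417 -> bucket 10 (collision)
782 -> bucket 1
174 -> bucket 9
817 -> bucket 3
805 -> bucket 2
Final buckets:
0: .
1: 782
2: 805
3: 817
4: .
5: .
6: .
7: .
8: .
9: 174
10: 318 -> 846 -> 417

3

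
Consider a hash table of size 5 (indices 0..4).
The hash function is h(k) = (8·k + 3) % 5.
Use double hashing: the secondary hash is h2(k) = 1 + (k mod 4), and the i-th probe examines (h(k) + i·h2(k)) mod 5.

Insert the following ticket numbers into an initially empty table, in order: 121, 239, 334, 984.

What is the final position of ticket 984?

Insert 121: h=1, slot 1 empty → index 1.
Insert 239: h=0, slot 0 empty → index 0.
Insert 334: h=0, h2=3, slot 0 occupied → index 3.
Insert 984: h=0, h2=1, slots 0,1 occupied → index 2.
Table: [239, 121, 984, 334, _]

2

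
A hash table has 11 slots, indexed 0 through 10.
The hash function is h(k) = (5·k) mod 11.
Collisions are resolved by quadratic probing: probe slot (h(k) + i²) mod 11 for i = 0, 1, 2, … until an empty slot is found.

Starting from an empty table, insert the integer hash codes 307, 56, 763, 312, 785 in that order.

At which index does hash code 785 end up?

307: h=6 → slot 6
56: h=5 → slot 5
763: h=9 → slot 9
312: h=9, probe 9,10 → slot 10
785: h=9, probe 9,10,2 → slot 2
Table: [—, —, 785, —, —, 56, 307, —, —, 763, 312]

2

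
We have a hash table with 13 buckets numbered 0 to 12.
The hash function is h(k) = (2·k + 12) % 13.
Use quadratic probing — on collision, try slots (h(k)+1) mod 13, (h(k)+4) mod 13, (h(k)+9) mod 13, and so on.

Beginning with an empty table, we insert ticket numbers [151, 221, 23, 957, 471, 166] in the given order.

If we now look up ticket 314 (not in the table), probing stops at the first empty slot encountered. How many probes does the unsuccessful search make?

2

151: h=2 -> slot 2
221: h=12 -> slot 12
23: h=6 -> slot 6
957: h=2, probe 2,3 -> slot 3
471: h=5 -> slot 5
166: h=6, probe 6,7 -> slot 7
Table: [—, —, 151, 957, —, 471, 23, 166, —, —, —, —, 221]
Lookup 314: h=3, probe 3,4 → slot 4 empty, not found.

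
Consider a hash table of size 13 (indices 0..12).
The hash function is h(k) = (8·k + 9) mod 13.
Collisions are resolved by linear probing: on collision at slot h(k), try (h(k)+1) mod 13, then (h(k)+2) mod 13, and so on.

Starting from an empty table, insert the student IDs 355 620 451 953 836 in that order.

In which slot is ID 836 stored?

6

355: h=2 -> slot 2
620: h=3 -> slot 3
451: h=3, probe 3,4 -> slot 4
953: h=2, probe 2,3,4,5 -> slot 5
836: h=2, probe 2,3,4,5,6 -> slot 6
Table: [—, —, 355, 620, 451, 953, 836, —, —, —, —, —, —]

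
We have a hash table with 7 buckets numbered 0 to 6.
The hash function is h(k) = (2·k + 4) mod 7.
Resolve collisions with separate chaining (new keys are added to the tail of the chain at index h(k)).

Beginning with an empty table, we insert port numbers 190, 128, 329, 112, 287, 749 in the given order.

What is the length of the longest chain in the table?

Insert 190: h=6, bucket 6 empty -> new chain.
Insert 128: h=1, bucket 1 empty -> new chain.
Insert 329: h=4, bucket 4 empty -> new chain.
Insert 112: h=4, bucket 4 nonempty -> append to chain.
Insert 287: h=4, bucket 4 nonempty -> append to chain.
Insert 749: h=4, bucket 4 nonempty -> append to chain.
Final buckets:
0: ∅
1: 128
2: ∅
3: ∅
4: 329 -> 112 -> 287 -> 749
5: ∅
6: 190

4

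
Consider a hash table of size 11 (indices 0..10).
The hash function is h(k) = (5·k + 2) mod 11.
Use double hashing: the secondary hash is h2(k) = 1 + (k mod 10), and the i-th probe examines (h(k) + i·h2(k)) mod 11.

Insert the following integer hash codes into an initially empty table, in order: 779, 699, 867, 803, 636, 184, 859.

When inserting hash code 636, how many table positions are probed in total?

Insert 779: h=3, slot 3 empty => index 3.
Insert 699: h=10, slot 10 empty => index 10.
Insert 867: h=3, h2=8, slot 3 occupied => index 0.
Insert 803: h=2, slot 2 empty => index 2.
Insert 636: h=3, h2=7, slots 3,10 occupied => index 6.
Insert 184: h=9, slot 9 empty => index 9.
Insert 859: h=7, slot 7 empty => index 7.
Table: [867, ., 803, 779, ., ., 636, 859, ., 184, 699]

3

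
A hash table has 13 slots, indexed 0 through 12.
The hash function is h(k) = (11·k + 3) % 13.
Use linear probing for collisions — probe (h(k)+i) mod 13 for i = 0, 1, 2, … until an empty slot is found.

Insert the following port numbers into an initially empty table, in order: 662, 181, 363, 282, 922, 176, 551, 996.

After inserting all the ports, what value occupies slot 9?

662: h=5 -> slot 5
181: h=5, probe 5,6 -> slot 6
363: h=5, probe 5,6,7 -> slot 7
282: h=11 -> slot 11
922: h=5, probe 5,6,7,8 -> slot 8
176: h=2 -> slot 2
551: h=6, probe 6,7,8,9 -> slot 9
996: h=0 -> slot 0
Table: [996, —, 176, —, —, 662, 181, 363, 922, 551, —, 282, —]

551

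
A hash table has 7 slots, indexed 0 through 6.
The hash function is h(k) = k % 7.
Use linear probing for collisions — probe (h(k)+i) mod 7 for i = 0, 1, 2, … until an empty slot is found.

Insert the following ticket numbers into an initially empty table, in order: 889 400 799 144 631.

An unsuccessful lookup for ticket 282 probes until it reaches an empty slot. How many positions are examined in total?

Insert 889: h=0, slot 0 empty => index 0.
Insert 400: h=1, slot 1 empty => index 1.
Insert 799: h=1, slot 1 occupied => index 2.
Insert 144: h=4, slot 4 empty => index 4.
Insert 631: h=1, slots 1,2 occupied => index 3.
Table: [889, 400, 799, 631, 144, ∅, ∅]
Lookup 282: h=2, probe 2,3,4,5 → slot 5 empty, not found.

4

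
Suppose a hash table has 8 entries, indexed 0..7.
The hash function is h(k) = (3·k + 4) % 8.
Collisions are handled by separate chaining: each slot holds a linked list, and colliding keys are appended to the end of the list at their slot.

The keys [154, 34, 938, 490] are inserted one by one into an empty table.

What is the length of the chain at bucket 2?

Insert 154: h=2, bucket 2 empty → new chain.
Insert 34: h=2, bucket 2 nonempty → append to chain.
Insert 938: h=2, bucket 2 nonempty → append to chain.
Insert 490: h=2, bucket 2 nonempty → append to chain.
Final buckets:
0: ∅
1: ∅
2: 154 -> 34 -> 938 -> 490
3: ∅
4: ∅
5: ∅
6: ∅
7: ∅

4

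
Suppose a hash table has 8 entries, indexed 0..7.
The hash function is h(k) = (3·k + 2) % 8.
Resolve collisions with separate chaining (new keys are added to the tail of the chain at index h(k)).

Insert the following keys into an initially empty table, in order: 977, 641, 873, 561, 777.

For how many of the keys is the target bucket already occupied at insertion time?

977 -> bucket 5
641 -> bucket 5 (collision)
873 -> bucket 5 (collision)
561 -> bucket 5 (collision)
777 -> bucket 5 (collision)
Final buckets:
0: -
1: -
2: -
3: -
4: -
5: 977 -> 641 -> 873 -> 561 -> 777
6: -
7: -

4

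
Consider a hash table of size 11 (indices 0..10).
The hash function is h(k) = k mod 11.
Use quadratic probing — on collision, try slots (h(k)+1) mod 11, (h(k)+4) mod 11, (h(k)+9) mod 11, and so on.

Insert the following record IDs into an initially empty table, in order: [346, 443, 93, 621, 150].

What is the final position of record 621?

346: h=5 → slot 5
443: h=3 → slot 3
93: h=5, probe 5,6 → slot 6
621: h=5, probe 5,6,9 → slot 9
150: h=7 → slot 7
Table: [., ., ., 443, ., 346, 93, 150, ., 621, .]

9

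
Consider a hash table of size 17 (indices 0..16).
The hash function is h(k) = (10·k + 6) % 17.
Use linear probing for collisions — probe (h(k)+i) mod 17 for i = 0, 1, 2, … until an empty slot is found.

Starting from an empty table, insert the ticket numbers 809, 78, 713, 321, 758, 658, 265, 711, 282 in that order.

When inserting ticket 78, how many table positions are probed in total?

2

809: h=4 => slot 4
78: h=4, probe 4,5 => slot 5
713: h=13 => slot 13
321: h=3 => slot 3
758: h=4, probe 4,5,6 => slot 6
658: h=7 => slot 7
265: h=4, probe 4,5,6,7,8 => slot 8
711: h=10 => slot 10
282: h=4, probe 4,5,6,7,8,9 => slot 9
Table: [-, -, -, 321, 809, 78, 758, 658, 265, 282, 711, -, -, 713, -, -, -]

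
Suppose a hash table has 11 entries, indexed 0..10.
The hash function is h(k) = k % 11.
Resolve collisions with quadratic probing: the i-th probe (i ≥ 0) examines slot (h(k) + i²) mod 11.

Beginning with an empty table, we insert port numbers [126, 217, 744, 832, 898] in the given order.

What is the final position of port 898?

1

Insert 126: h=5, slot 5 empty => index 5.
Insert 217: h=8, slot 8 empty => index 8.
Insert 744: h=7, slot 7 empty => index 7.
Insert 832: h=7, slots 7,8 occupied => index 0.
Insert 898: h=7, slots 7,8,0,5 occupied => index 1.
Table: [832, 898, ., ., ., 126, ., 744, 217, ., .]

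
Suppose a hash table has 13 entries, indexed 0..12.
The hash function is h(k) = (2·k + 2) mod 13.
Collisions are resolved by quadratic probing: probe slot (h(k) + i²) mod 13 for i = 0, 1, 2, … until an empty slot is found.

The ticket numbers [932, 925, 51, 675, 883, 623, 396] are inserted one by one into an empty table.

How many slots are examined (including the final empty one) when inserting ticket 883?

3

Insert 932: h=7, slot 7 empty => index 7.
Insert 925: h=6, slot 6 empty => index 6.
Insert 51: h=0, slot 0 empty => index 0.
Insert 675: h=0, slot 0 occupied => index 1.
Insert 883: h=0, slots 0,1 occupied => index 4.
Insert 623: h=0, slots 0,1,4 occupied => index 9.
Insert 396: h=1, slot 1 occupied => index 2.
Table: [51, 675, 396, ., 883, ., 925, 932, ., 623, ., ., .]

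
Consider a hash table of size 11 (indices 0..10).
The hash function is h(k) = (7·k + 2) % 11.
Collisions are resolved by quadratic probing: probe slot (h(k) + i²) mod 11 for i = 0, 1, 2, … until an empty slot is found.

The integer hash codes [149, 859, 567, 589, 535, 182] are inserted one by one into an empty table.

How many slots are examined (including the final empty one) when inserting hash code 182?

Insert 149: h=0, slot 0 empty → index 0.
Insert 859: h=9, slot 9 empty → index 9.
Insert 567: h=0, slot 0 occupied → index 1.
Insert 589: h=0, slots 0,1 occupied → index 4.
Insert 535: h=7, slot 7 empty → index 7.
Insert 182: h=0, slots 0,1,4,9 occupied → index 5.
Table: [149, 567, ∅, ∅, 589, 182, ∅, 535, ∅, 859, ∅]

5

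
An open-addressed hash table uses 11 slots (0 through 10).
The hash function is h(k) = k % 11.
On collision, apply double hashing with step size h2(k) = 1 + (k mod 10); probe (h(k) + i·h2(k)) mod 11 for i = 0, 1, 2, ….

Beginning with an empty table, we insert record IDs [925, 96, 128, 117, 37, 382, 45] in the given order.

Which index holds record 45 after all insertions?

2

Insert 925: h=1, slot 1 empty → index 1.
Insert 96: h=8, slot 8 empty → index 8.
Insert 128: h=7, slot 7 empty → index 7.
Insert 117: h=7, h2=8, slot 7 occupied → index 4.
Insert 37: h=4, h2=8, slots 4,1 occupied → index 9.
Insert 382: h=8, h2=3, slot 8 occupied → index 0.
Insert 45: h=1, h2=6, slots 1,7 occupied → index 2.
Table: [382, 925, 45, ∅, 117, ∅, ∅, 128, 96, 37, ∅]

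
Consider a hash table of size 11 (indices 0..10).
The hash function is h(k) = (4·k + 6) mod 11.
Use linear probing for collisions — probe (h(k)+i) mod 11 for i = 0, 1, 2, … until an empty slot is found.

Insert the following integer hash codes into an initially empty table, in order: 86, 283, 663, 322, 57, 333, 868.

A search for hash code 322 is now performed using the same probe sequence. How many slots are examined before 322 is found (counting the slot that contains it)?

86: h=9 => slot 9
283: h=5 => slot 5
663: h=7 => slot 7
322: h=7, probe 7,8 => slot 8
57: h=3 => slot 3
333: h=7, probe 7,8,9,10 => slot 10
868: h=2 => slot 2
Table: [-, -, 868, 57, -, 283, -, 663, 322, 86, 333]
Lookup 322: h=7, probe 7,8 → found at 8.

2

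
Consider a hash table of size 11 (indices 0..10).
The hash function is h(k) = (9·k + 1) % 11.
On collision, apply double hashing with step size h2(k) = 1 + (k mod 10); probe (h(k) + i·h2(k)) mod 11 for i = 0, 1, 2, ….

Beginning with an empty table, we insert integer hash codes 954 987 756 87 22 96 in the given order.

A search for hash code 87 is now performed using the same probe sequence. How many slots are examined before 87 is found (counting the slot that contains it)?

954 hashes to 7; slot 7 is free -> place at 7.
987 hashes to 7, h2=8; 7 taken -> place at 4.
756 hashes to 7, h2=7; 7 taken -> place at 3.
87 hashes to 3, h2=8; 3 taken -> place at 0.
22 hashes to 1; slot 1 is free -> place at 1.
96 hashes to 7, h2=7; 7,3 taken -> place at 10.
Table: [87, 22, _, 756, 987, _, _, 954, _, _, 96]
Lookup 87: h=3, h2=8, probe 3,0 → found at 0.

2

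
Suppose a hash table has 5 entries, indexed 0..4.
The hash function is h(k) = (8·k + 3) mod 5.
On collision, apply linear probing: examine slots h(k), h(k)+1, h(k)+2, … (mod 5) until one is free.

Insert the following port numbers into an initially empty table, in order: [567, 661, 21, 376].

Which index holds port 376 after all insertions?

Insert 567: h=4, slot 4 empty => index 4.
Insert 661: h=1, slot 1 empty => index 1.
Insert 21: h=1, slot 1 occupied => index 2.
Insert 376: h=1, slots 1,2 occupied => index 3.
Table: [-, 661, 21, 376, 567]

3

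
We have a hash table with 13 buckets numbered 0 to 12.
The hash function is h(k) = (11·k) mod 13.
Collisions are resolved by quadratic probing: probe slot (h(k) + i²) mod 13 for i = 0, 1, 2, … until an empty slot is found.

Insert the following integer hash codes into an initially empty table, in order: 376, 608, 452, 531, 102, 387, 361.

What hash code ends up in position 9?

Insert 376: h=2, slot 2 empty → index 2.
Insert 608: h=6, slot 6 empty → index 6.
Insert 452: h=6, slot 6 occupied → index 7.
Insert 531: h=4, slot 4 empty → index 4.
Insert 102: h=4, slot 4 occupied → index 5.
Insert 387: h=6, slots 6,7 occupied → index 10.
Insert 361: h=6, slots 6,7,10,2 occupied → index 9.
Table: [∅, ∅, 376, ∅, 531, 102, 608, 452, ∅, 361, 387, ∅, ∅]

361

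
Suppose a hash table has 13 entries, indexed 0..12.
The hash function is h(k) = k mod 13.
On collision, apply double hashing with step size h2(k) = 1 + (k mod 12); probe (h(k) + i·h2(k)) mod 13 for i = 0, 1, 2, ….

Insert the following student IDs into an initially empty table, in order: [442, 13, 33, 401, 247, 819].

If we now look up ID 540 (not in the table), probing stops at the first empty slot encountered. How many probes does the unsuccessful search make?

3

442 hashes to 0; slot 0 is free -> place at 0.
13 hashes to 0, h2=2; 0 taken -> place at 2.
33 hashes to 7; slot 7 is free -> place at 7.
401 hashes to 11; slot 11 is free -> place at 11.
247 hashes to 0, h2=8; 0 taken -> place at 8.
819 hashes to 0, h2=4; 0 taken -> place at 4.
Table: [442, ∅, 13, ∅, 819, ∅, ∅, 33, 247, ∅, ∅, 401, ∅]
Lookup 540: h=7, h2=1, probe 7,8,9 → slot 9 empty, not found.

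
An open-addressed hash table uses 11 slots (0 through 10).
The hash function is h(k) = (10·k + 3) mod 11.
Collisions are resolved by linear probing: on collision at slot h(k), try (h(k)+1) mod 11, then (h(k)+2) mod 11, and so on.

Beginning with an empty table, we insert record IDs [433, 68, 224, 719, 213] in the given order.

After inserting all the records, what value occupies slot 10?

Insert 433: h=10, slot 10 empty → index 10.
Insert 68: h=1, slot 1 empty → index 1.
Insert 224: h=10, slot 10 occupied → index 0.
Insert 719: h=10, slots 10,0,1 occupied → index 2.
Insert 213: h=10, slots 10,0,1,2 occupied → index 3.
Table: [224, 68, 719, 213, ∅, ∅, ∅, ∅, ∅, ∅, 433]

433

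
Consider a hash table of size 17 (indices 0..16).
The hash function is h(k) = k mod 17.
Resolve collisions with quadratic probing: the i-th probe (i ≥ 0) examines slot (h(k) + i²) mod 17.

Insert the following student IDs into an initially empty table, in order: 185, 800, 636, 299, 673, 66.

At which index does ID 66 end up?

185 hashes to 15; slot 15 is free -> place at 15.
800 hashes to 1; slot 1 is free -> place at 1.
636 hashes to 7; slot 7 is free -> place at 7.
299 hashes to 10; slot 10 is free -> place at 10.
673 hashes to 10; 10 taken -> place at 11.
66 hashes to 15; 15 taken -> place at 16.
Table: [-, 800, -, -, -, -, -, 636, -, -, 299, 673, -, -, -, 185, 66]

16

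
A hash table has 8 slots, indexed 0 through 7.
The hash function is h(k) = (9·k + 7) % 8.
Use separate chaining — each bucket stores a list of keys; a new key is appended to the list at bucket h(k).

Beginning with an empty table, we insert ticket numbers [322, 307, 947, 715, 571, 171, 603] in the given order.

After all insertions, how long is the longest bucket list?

Insert 322: h=1, bucket 1 empty → new chain.
Insert 307: h=2, bucket 2 empty → new chain.
Insert 947: h=2, bucket 2 nonempty → append to chain.
Insert 715: h=2, bucket 2 nonempty → append to chain.
Insert 571: h=2, bucket 2 nonempty → append to chain.
Insert 171: h=2, bucket 2 nonempty → append to chain.
Insert 603: h=2, bucket 2 nonempty → append to chain.
Final buckets:
0: _
1: 322
2: 307 -> 947 -> 715 -> 571 -> 171 -> 603
3: _
4: _
5: _
6: _
7: _

6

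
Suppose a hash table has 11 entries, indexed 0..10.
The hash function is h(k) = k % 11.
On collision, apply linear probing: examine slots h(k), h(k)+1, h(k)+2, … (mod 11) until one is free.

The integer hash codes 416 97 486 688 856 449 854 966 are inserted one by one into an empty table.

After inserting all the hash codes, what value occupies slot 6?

416 hashes to 9; slot 9 is free => place at 9.
97 hashes to 9; 9 taken => place at 10.
486 hashes to 2; slot 2 is free => place at 2.
688 hashes to 6; slot 6 is free => place at 6.
856 hashes to 9; 9,10 taken => place at 0.
449 hashes to 9; 9,10,0 taken => place at 1.
854 hashes to 7; slot 7 is free => place at 7.
966 hashes to 9; 9,10,0,1,2 taken => place at 3.
Table: [856, 449, 486, 966, -, -, 688, 854, -, 416, 97]

688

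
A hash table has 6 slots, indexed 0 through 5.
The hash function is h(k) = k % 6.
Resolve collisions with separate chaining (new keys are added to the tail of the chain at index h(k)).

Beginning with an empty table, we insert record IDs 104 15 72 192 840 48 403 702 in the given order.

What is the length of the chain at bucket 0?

5

104 → bucket 2
15 → bucket 3
72 → bucket 0
192 → bucket 0 (collision)
840 → bucket 0 (collision)
48 → bucket 0 (collision)
403 → bucket 1
702 → bucket 0 (collision)
Final buckets:
0: 72 -> 192 -> 840 -> 48 -> 702
1: 403
2: 104
3: 15
4: ∅
5: ∅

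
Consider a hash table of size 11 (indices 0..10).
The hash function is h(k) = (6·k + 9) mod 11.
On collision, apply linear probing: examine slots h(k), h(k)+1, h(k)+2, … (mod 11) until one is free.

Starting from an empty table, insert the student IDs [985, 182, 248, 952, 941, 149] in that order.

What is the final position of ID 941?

5

Insert 985: h=1, slot 1 empty -> index 1.
Insert 182: h=1, slot 1 occupied -> index 2.
Insert 248: h=1, slots 1,2 occupied -> index 3.
Insert 952: h=1, slots 1,2,3 occupied -> index 4.
Insert 941: h=1, slots 1,2,3,4 occupied -> index 5.
Insert 149: h=1, slots 1,2,3,4,5 occupied -> index 6.
Table: [., 985, 182, 248, 952, 941, 149, ., ., ., .]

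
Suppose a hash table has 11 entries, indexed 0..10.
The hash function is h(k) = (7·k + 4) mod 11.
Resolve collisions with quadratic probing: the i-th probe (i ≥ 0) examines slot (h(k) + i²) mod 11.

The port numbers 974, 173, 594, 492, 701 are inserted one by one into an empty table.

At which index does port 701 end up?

9

Insert 974: h=2, slot 2 empty -> index 2.
Insert 173: h=5, slot 5 empty -> index 5.
Insert 594: h=4, slot 4 empty -> index 4.
Insert 492: h=5, slot 5 occupied -> index 6.
Insert 701: h=5, slots 5,6 occupied -> index 9.
Table: [_, _, 974, _, 594, 173, 492, _, _, 701, _]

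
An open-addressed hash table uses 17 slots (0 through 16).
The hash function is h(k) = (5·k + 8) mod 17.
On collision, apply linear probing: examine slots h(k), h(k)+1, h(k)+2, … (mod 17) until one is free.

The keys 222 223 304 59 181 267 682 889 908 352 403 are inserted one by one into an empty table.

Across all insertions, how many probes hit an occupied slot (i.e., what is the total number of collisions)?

222: h=13 → slot 13
223: h=1 → slot 1
304: h=15 → slot 15
59: h=14 → slot 14
181: h=12 → slot 12
267: h=0 → slot 0
682: h=1, probe 1,2 → slot 2
889: h=16 → slot 16
908: h=9 → slot 9
352: h=0, probe 0,1,2,3 → slot 3
403: h=0, probe 0,1,2,3,4 → slot 4
Table: [267, 223, 682, 352, 403, —, —, —, —, 908, —, —, 181, 222, 59, 304, 889]

8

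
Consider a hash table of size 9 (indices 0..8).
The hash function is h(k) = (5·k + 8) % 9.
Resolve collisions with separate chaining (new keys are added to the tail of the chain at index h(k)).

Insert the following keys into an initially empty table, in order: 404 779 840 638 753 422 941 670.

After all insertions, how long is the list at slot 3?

3

Insert 404: h=3, bucket 3 empty → new chain.
Insert 779: h=6, bucket 6 empty → new chain.
Insert 840: h=5, bucket 5 empty → new chain.
Insert 638: h=3, bucket 3 nonempty → append to chain.
Insert 753: h=2, bucket 2 empty → new chain.
Insert 422: h=3, bucket 3 nonempty → append to chain.
Insert 941: h=6, bucket 6 nonempty → append to chain.
Insert 670: h=1, bucket 1 empty → new chain.
Final buckets:
0: -
1: 670
2: 753
3: 404 -> 638 -> 422
4: -
5: 840
6: 779 -> 941
7: -
8: -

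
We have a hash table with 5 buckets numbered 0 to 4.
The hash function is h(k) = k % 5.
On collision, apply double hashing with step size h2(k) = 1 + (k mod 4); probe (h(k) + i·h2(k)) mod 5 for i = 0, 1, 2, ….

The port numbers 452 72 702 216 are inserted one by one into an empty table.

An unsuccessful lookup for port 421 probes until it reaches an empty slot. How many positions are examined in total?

452: h=2 → slot 2
72: h=2, h2=1, probe 2,3 → slot 3
702: h=2, h2=3, probe 2,0 → slot 0
216: h=1 → slot 1
Table: [702, 216, 452, 72, _]
Lookup 421: h=1, h2=2, probe 1,3,0,2,4 → slot 4 empty, not found.

5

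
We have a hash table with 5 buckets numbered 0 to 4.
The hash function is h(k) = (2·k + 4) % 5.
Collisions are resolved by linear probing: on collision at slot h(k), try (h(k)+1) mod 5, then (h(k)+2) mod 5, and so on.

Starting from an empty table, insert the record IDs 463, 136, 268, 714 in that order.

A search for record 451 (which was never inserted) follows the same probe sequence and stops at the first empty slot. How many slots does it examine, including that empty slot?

4

463: h=0 => slot 0
136: h=1 => slot 1
268: h=0, probe 0,1,2 => slot 2
714: h=2, probe 2,3 => slot 3
Table: [463, 136, 268, 714, —]
Lookup 451: h=1, probe 1,2,3,4 → slot 4 empty, not found.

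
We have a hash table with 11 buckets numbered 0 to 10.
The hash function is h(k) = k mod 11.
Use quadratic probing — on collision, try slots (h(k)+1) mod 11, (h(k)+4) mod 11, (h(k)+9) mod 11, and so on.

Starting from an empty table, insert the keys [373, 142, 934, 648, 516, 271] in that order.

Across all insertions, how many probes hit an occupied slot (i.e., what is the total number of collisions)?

373 hashes to 10; slot 10 is free -> place at 10.
142 hashes to 10; 10 taken -> place at 0.
934 hashes to 10; 10,0 taken -> place at 3.
648 hashes to 10; 10,0,3 taken -> place at 8.
516 hashes to 10; 10,0,3,8 taken -> place at 4.
271 hashes to 7; slot 7 is free -> place at 7.
Table: [142, _, _, 934, 516, _, _, 271, 648, _, 373]

10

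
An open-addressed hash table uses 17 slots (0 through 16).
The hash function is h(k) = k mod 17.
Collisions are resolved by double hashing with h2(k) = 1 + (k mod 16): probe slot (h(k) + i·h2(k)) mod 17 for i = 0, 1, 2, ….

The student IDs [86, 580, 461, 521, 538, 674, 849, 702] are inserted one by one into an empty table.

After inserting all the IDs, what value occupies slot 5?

Insert 86: h=1, slot 1 empty -> index 1.
Insert 580: h=2, slot 2 empty -> index 2.
Insert 461: h=2, h2=14, slot 2 occupied -> index 16.
Insert 521: h=11, slot 11 empty -> index 11.
Insert 538: h=11, h2=11, slot 11 occupied -> index 5.
Insert 674: h=11, h2=3, slot 11 occupied -> index 14.
Insert 849: h=16, h2=2, slots 16,1 occupied -> index 3.
Insert 702: h=5, h2=15, slots 5,3,1,16,14 occupied -> index 12.
Table: [—, 86, 580, 849, —, 538, —, —, —, —, —, 521, 702, —, 674, —, 461]

538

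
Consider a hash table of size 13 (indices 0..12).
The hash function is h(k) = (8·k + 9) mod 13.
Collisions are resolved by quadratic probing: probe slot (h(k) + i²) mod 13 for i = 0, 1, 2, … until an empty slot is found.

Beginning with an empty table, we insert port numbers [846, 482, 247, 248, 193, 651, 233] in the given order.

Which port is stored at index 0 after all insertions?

846: h=4 → slot 4
482: h=4, probe 4,5 → slot 5
247: h=9 → slot 9
248: h=4, probe 4,5,8 → slot 8
193: h=6 → slot 6
651: h=4, probe 4,5,8,0 → slot 0
233: h=1 → slot 1
Table: [651, 233, -, -, 846, 482, 193, -, 248, 247, -, -, -]

651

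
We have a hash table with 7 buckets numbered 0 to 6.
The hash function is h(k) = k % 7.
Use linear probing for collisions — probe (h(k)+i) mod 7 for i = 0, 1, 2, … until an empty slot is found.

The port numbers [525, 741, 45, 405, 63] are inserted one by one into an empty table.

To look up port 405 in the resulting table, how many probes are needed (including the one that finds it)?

Insert 525: h=0, slot 0 empty -> index 0.
Insert 741: h=6, slot 6 empty -> index 6.
Insert 45: h=3, slot 3 empty -> index 3.
Insert 405: h=6, slots 6,0 occupied -> index 1.
Insert 63: h=0, slots 0,1 occupied -> index 2.
Table: [525, 405, 63, 45, ., ., 741]
Lookup 405: h=6, probe 6,0,1 → found at 1.

3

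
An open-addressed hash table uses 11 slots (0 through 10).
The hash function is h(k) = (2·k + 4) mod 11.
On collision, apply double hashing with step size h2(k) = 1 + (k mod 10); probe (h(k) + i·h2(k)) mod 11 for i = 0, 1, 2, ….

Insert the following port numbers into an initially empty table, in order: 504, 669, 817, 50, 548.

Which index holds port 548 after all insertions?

504 hashes to 0; slot 0 is free -> place at 0.
669 hashes to 0, h2=10; 0 taken -> place at 10.
817 hashes to 10, h2=8; 10 taken -> place at 7.
50 hashes to 5; slot 5 is free -> place at 5.
548 hashes to 0, h2=9; 0 taken -> place at 9.
Table: [504, _, _, _, _, 50, _, 817, _, 548, 669]

9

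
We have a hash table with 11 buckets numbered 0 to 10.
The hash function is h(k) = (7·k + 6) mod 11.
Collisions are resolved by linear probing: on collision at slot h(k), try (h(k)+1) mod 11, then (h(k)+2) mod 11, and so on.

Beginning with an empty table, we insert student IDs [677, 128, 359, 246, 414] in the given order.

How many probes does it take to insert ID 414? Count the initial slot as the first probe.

4

Insert 677: h=4, slot 4 empty -> index 4.
Insert 128: h=0, slot 0 empty -> index 0.
Insert 359: h=0, slot 0 occupied -> index 1.
Insert 246: h=1, slot 1 occupied -> index 2.
Insert 414: h=0, slots 0,1,2 occupied -> index 3.
Table: [128, 359, 246, 414, 677, _, _, _, _, _, _]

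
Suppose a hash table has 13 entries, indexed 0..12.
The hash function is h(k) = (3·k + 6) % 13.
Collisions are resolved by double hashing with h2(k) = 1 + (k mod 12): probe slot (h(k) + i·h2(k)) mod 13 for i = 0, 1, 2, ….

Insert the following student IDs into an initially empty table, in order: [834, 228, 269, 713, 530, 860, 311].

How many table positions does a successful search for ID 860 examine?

2

834: h=12 -> slot 12
228: h=1 -> slot 1
269: h=7 -> slot 7
713: h=0 -> slot 0
530: h=10 -> slot 10
860: h=12, h2=9, probe 12,8 -> slot 8
311: h=3 -> slot 3
Table: [713, 228, ∅, 311, ∅, ∅, ∅, 269, 860, ∅, 530, ∅, 834]
Lookup 860: h=12, h2=9, probe 12,8 → found at 8.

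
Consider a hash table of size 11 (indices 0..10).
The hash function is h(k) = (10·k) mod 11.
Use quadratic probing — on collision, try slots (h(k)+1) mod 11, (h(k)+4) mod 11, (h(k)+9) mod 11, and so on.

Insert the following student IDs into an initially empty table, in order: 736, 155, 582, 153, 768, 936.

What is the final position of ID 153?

5

Insert 736: h=1, slot 1 empty => index 1.
Insert 155: h=10, slot 10 empty => index 10.
Insert 582: h=1, slot 1 occupied => index 2.
Insert 153: h=1, slots 1,2 occupied => index 5.
Insert 768: h=2, slot 2 occupied => index 3.
Insert 936: h=10, slot 10 occupied => index 0.
Table: [936, 736, 582, 768, -, 153, -, -, -, -, 155]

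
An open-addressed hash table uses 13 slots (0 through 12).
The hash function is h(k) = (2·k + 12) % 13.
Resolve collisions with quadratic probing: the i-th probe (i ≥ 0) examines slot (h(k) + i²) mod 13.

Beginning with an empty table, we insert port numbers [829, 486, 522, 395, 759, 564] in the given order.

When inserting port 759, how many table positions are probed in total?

829 hashes to 6; slot 6 is free => place at 6.
486 hashes to 9; slot 9 is free => place at 9.
522 hashes to 3; slot 3 is free => place at 3.
395 hashes to 9; 9 taken => place at 10.
759 hashes to 9; 9,10 taken => place at 0.
564 hashes to 9; 9,10,0 taken => place at 5.
Table: [759, ., ., 522, ., 564, 829, ., ., 486, 395, ., .]

3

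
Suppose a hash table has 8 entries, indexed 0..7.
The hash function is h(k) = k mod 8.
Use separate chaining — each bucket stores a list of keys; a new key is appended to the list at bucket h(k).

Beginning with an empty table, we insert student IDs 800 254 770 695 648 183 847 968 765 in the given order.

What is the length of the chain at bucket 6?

800 → bucket 0
254 → bucket 6
770 → bucket 2
695 → bucket 7
648 → bucket 0 (collision)
183 → bucket 7 (collision)
847 → bucket 7 (collision)
968 → bucket 0 (collision)
765 → bucket 5
Final buckets:
0: 800 -> 648 -> 968
1: ∅
2: 770
3: ∅
4: ∅
5: 765
6: 254
7: 695 -> 183 -> 847

1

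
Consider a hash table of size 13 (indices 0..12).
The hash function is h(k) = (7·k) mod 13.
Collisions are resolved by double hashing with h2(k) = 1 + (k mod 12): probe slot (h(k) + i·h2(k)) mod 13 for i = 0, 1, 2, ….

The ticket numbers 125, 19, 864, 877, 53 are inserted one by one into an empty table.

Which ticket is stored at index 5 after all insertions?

864

125 hashes to 4; slot 4 is free → place at 4.
19 hashes to 3; slot 3 is free → place at 3.
864 hashes to 3, h2=1; 3,4 taken → place at 5.
877 hashes to 3, h2=2; 3,5 taken → place at 7.
53 hashes to 7, h2=6; 7 taken → place at 0.
Table: [53, ., ., 19, 125, 864, ., 877, ., ., ., ., .]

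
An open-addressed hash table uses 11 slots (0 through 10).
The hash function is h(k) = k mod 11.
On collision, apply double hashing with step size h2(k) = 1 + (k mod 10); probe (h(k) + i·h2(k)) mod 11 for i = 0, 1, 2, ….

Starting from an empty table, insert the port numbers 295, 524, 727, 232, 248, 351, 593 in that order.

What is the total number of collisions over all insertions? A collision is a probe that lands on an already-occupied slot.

Insert 295: h=9, slot 9 empty => index 9.
Insert 524: h=7, slot 7 empty => index 7.
Insert 727: h=1, slot 1 empty => index 1.
Insert 232: h=1, h2=3, slot 1 occupied => index 4.
Insert 248: h=6, slot 6 empty => index 6.
Insert 351: h=10, slot 10 empty => index 10.
Insert 593: h=10, h2=4, slot 10 occupied => index 3.
Table: [—, 727, —, 593, 232, —, 248, 524, —, 295, 351]

2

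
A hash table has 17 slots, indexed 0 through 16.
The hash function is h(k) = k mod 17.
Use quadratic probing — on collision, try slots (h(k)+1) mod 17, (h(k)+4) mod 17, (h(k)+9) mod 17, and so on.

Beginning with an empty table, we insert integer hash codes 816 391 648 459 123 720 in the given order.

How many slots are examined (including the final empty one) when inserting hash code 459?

816 hashes to 0; slot 0 is free -> place at 0.
391 hashes to 0; 0 taken -> place at 1.
648 hashes to 2; slot 2 is free -> place at 2.
459 hashes to 0; 0,1 taken -> place at 4.
123 hashes to 4; 4 taken -> place at 5.
720 hashes to 6; slot 6 is free -> place at 6.
Table: [816, 391, 648, —, 459, 123, 720, —, —, —, —, —, —, —, —, —, —]

3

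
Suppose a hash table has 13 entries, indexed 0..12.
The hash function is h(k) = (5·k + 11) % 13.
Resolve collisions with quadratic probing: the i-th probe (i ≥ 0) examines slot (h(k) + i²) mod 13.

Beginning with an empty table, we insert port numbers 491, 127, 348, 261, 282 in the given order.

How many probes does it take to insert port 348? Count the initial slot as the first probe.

Insert 491: h=9, slot 9 empty => index 9.
Insert 127: h=9, slot 9 occupied => index 10.
Insert 348: h=9, slots 9,10 occupied => index 0.
Insert 261: h=3, slot 3 empty => index 3.
Insert 282: h=4, slot 4 empty => index 4.
Table: [348, ∅, ∅, 261, 282, ∅, ∅, ∅, ∅, 491, 127, ∅, ∅]

3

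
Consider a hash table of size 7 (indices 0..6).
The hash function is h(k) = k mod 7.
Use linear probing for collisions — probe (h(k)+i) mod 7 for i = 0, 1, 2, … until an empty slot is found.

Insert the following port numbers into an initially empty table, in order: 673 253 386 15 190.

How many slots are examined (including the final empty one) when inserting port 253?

2

673 hashes to 1; slot 1 is free → place at 1.
253 hashes to 1; 1 taken → place at 2.
386 hashes to 1; 1,2 taken → place at 3.
15 hashes to 1; 1,2,3 taken → place at 4.
190 hashes to 1; 1,2,3,4 taken → place at 5.
Table: [_, 673, 253, 386, 15, 190, _]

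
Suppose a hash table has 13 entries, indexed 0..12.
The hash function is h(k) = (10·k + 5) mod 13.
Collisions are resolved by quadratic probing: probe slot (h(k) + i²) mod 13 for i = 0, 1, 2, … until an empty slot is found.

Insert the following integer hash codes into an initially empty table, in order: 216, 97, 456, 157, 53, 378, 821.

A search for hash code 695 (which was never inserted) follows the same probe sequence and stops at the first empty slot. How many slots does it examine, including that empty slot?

2

Insert 216: h=7, slot 7 empty → index 7.
Insert 97: h=0, slot 0 empty → index 0.
Insert 456: h=2, slot 2 empty → index 2.
Insert 157: h=2, slot 2 occupied → index 3.
Insert 53: h=2, slots 2,3 occupied → index 6.
Insert 378: h=2, slots 2,3,6 occupied → index 11.
Insert 821: h=12, slot 12 empty → index 12.
Table: [97, ., 456, 157, ., ., 53, 216, ., ., ., 378, 821]
Lookup 695: h=0, probe 0,1 → slot 1 empty, not found.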